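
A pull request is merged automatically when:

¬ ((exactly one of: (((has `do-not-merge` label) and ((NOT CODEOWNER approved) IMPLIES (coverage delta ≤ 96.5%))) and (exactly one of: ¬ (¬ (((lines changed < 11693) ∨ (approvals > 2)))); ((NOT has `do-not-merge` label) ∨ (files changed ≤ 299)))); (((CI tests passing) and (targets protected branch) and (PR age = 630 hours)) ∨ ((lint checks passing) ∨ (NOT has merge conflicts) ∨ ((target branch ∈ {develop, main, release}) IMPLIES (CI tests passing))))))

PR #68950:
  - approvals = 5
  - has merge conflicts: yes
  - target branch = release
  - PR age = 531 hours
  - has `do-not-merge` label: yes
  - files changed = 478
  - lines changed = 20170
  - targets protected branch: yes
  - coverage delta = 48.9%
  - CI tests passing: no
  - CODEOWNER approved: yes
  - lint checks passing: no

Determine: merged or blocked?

Blocked

Atomic conditions:
  has `do-not-merge` label: yes → true
  NOT CODEOWNER approved: yes → false
  coverage delta ≤ 96.5%: 48.9 ≤ 96.5 is true
  lines changed < 11693: 20170 < 11693 is false
  approvals > 2: 5 > 2 is true
  NOT has `do-not-merge` label: yes → false
  files changed ≤ 299: 478 ≤ 299 is false
  CI tests passing: no → false
  targets protected branch: yes → true
  PR age = 630 hours: 531 == 630 is false
  lint checks passing: no → false
  NOT has merge conflicts: yes → false
  target branch ∈ {develop, main, release}: release is in the set → true
Combine:
[1.1.1.2] false → true (antecedent false ⇒ implication holds) = true
[1.1.1] true AND true = true
[1.1.2.1.1.1] false OR true = true
[1.1.2.1.1] NOT true = false
[1.1.2.1] NOT false = true
[1.1.2.2] false OR false = false
[1.1.2] exactly-one(true, false) = true
[1.1] true AND true = true
[1.2.1] false AND true AND false = false
[1.2.2.3] true → false = false
[1.2.2] false OR false OR false = false
[1.2] false OR false = false
[1] exactly-one(true, false) = true
[root] NOT true = false
Overall: false → blocked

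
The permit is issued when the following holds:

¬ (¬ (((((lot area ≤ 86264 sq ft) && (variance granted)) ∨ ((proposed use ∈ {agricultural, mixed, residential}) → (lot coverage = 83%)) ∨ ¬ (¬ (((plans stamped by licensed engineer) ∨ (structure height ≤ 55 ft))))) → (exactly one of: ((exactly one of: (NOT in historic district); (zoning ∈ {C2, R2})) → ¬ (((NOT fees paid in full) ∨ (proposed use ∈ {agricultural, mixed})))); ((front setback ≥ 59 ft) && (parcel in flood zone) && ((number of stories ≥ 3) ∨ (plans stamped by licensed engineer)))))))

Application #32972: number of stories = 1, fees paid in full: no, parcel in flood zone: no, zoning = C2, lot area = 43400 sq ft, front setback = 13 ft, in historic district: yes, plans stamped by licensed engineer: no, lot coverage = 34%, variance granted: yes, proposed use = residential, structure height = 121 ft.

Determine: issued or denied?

Atomic conditions:
  lot area ≤ 86264 sq ft: 43400 ≤ 86264 is true
  variance granted: yes → true
  proposed use ∈ {agricultural, mixed, residential}: residential is in the set → true
  lot coverage = 83%: 34 == 83 is false
  plans stamped by licensed engineer: no → false
  structure height ≤ 55 ft: 121 ≤ 55 is false
  NOT in historic district: yes → false
  zoning ∈ {C2, R2}: C2 is in the set → true
  NOT fees paid in full: no → true
  proposed use ∈ {agricultural, mixed}: residential is not in the set → false
  front setback ≥ 59 ft: 13 ≥ 59 is false
  parcel in flood zone: no → false
  number of stories ≥ 3: 1 ≥ 3 is false
Combine:
[1.1.1.1] true AND true = true
[1.1.1.2] true → false = false
[1.1.1.3.1.1] false OR false = false
[1.1.1.3.1] NOT false = true
[1.1.1.3] NOT true = false
[1.1.1] true OR false OR false = true
[1.1.2.1.1] exactly-one(false, true) = true
[1.1.2.1.2.1] true OR false = true
[1.1.2.1.2] NOT true = false
[1.1.2.1] true → false = false
[1.1.2.2.3] false OR false = false
[1.1.2.2] false AND false AND false = false
[1.1.2] exactly-one(false, false) = false
[1.1] true → false = false
[1] NOT false = true
[root] NOT true = false
Overall: false → denied

Denied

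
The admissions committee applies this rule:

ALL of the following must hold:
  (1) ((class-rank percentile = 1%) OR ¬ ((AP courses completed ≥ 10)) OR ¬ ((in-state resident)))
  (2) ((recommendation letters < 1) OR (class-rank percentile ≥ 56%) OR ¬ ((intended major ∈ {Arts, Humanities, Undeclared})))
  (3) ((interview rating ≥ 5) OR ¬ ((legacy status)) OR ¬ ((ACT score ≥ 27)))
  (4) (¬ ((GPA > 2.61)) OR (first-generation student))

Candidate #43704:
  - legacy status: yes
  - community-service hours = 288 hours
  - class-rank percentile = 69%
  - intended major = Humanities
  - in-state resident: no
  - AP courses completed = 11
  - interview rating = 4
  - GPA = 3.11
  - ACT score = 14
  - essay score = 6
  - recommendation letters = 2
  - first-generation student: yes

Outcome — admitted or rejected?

Admitted

Atomic conditions:
  class-rank percentile = 1%: 69 == 1 is false
  AP courses completed ≥ 10: 11 ≥ 10 is true
  in-state resident: no → false
  recommendation letters < 1: 2 < 1 is false
  class-rank percentile ≥ 56%: 69 ≥ 56 is true
  intended major ∈ {Arts, Humanities, Undeclared}: Humanities is in the set → true
  interview rating ≥ 5: 4 ≥ 5 is false
  legacy status: yes → true
  ACT score ≥ 27: 14 ≥ 27 is false
  GPA > 2.61: 3.11 > 2.61 is true
  first-generation student: yes → true
Combine:
[1.2] NOT true = false
[1.3] NOT false = true
[1] false OR false OR true = true
[2.3] NOT true = false
[2] false OR true OR false = true
[3.2] NOT true = false
[3.3] NOT false = true
[3] false OR false OR true = true
[4.1] NOT true = false
[4] false OR true = true
[root] true AND true AND true AND true = true
Overall: true → admitted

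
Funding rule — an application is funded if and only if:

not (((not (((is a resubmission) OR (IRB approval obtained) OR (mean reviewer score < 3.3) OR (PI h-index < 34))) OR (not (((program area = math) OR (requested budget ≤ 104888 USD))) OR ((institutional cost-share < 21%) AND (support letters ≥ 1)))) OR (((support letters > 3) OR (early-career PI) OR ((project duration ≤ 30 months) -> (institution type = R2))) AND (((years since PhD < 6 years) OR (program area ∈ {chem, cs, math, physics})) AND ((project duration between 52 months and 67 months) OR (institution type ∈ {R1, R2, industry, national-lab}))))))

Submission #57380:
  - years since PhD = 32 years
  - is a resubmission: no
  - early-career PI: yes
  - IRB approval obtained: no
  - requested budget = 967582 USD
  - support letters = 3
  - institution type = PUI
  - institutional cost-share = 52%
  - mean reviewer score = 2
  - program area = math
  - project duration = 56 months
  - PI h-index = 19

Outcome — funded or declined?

Atomic conditions:
  is a resubmission: no → false
  IRB approval obtained: no → false
  mean reviewer score < 3.3: 2 < 3.3 is true
  PI h-index < 34: 19 < 34 is true
  program area = math: math == math is true
  requested budget ≤ 104888 USD: 967582 ≤ 104888 is false
  institutional cost-share < 21%: 52 < 21 is false
  support letters ≥ 1: 3 ≥ 1 is true
  support letters > 3: 3 > 3 is false
  early-career PI: yes → true
  project duration ≤ 30 months: 56 ≤ 30 is false
  institution type = R2: PUI == R2 is false
  years since PhD < 6 years: 32 < 6 is false
  program area ∈ {chem, cs, math, physics}: math is in the set → true
  project duration between 52 months and 67 months: 56 in [52, 67] is true
  institution type ∈ {R1, R2, industry, national-lab}: PUI is not in the set → false
Combine:
[1.1.1.1] false OR false OR true OR true = true
[1.1.1] NOT true = false
[1.1.2.1.1] true OR false = true
[1.1.2.1] NOT true = false
[1.1.2.2] false AND true = false
[1.1.2] false OR false = false
[1.1] false OR false = false
[1.2.1.3] false → false (antecedent false ⇒ implication holds) = true
[1.2.1] false OR true OR true = true
[1.2.2.1] false OR true = true
[1.2.2.2] true OR false = true
[1.2.2] true AND true = true
[1.2] true AND true = true
[1] false OR true = true
[root] NOT true = false
Overall: false → declined

Declined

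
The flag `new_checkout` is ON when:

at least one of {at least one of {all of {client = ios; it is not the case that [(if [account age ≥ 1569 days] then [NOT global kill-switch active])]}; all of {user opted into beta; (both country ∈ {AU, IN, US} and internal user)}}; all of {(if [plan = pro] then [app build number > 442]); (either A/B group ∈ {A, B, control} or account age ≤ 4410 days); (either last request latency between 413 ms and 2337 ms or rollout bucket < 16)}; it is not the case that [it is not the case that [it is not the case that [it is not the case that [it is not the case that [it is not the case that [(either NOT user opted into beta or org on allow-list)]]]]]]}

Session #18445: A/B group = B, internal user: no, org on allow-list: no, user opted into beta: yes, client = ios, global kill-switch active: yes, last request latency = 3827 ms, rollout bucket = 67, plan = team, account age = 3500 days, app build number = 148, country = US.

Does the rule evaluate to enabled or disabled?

Atomic conditions:
  client = ios: ios == ios is true
  account age ≥ 1569 days: 3500 ≥ 1569 is true
  NOT global kill-switch active: yes → false
  user opted into beta: yes → true
  country ∈ {AU, IN, US}: US is in the set → true
  internal user: no → false
  plan = pro: team == pro is false
  app build number > 442: 148 > 442 is false
  A/B group ∈ {A, B, control}: B is in the set → true
  account age ≤ 4410 days: 3500 ≤ 4410 is true
  last request latency between 413 ms and 2337 ms: 3827 in [413, 2337] is false
  rollout bucket < 16: 67 < 16 is false
  NOT user opted into beta: yes → false
  org on allow-list: no → false
Combine:
[1.1.2.1] true → false = false
[1.1.2] NOT false = true
[1.1] true AND true = true
[1.2.2] true AND false = false
[1.2] true AND false = false
[1] true OR false = true
[2.1] false → false (antecedent false ⇒ implication holds) = true
[2.2] true OR true = true
[2.3] false OR false = false
[2] true AND true AND false = false
[3.1.1.1.1.1.1] false OR false = false
[3.1.1.1.1.1] NOT false = true
[3.1.1.1.1] NOT true = false
[3.1.1.1] NOT false = true
[3.1.1] NOT true = false
[3.1] NOT false = true
[3] NOT true = false
[root] true OR false OR false = true
Overall: true → enabled

Enabled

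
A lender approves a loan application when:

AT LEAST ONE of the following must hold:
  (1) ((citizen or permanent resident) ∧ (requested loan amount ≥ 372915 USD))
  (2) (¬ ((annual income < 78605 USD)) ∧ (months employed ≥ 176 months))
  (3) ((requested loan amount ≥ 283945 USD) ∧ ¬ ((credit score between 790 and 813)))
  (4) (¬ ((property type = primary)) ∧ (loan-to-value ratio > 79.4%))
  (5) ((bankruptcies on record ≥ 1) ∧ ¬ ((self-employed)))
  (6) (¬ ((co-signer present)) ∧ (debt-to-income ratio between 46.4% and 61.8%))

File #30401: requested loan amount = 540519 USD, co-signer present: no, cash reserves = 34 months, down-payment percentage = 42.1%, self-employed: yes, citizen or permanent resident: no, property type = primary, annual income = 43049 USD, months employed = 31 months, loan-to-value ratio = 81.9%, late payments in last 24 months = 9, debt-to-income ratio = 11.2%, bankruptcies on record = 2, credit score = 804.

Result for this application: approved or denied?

Atomic conditions:
  citizen or permanent resident: no → false
  requested loan amount ≥ 372915 USD: 540519 ≥ 372915 is true
  annual income < 78605 USD: 43049 < 78605 is true
  months employed ≥ 176 months: 31 ≥ 176 is false
  requested loan amount ≥ 283945 USD: 540519 ≥ 283945 is true
  credit score between 790 and 813: 804 in [790, 813] is true
  property type = primary: primary == primary is true
  loan-to-value ratio > 79.4%: 81.9 > 79.4 is true
  bankruptcies on record ≥ 1: 2 ≥ 1 is true
  self-employed: yes → true
  co-signer present: no → false
  debt-to-income ratio between 46.4% and 61.8%: 11.2 in [46.4, 61.8] is false
Combine:
[1] false AND true = false
[2.1] NOT true = false
[2] false AND false = false
[3.2] NOT true = false
[3] true AND false = false
[4.1] NOT true = false
[4] false AND true = false
[5.2] NOT true = false
[5] true AND false = false
[6.1] NOT false = true
[6] true AND false = false
[root] false OR false OR false OR false OR false OR false = false
Overall: false → denied

Denied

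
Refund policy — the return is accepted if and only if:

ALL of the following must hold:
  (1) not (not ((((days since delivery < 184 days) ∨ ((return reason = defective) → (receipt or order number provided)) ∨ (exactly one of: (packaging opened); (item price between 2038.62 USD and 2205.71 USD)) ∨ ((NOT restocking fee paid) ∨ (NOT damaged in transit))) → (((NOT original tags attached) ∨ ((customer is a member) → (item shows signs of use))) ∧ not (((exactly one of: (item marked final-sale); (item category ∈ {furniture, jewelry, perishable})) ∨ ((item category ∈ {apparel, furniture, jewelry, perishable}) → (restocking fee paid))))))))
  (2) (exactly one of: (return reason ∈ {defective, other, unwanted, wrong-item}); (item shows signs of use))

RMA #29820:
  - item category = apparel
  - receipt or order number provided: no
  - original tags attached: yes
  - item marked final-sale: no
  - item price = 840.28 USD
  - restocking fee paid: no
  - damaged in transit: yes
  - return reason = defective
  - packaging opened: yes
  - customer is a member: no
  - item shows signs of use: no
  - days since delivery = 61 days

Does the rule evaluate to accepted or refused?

Accepted

Atomic conditions:
  days since delivery < 184 days: 61 < 184 is true
  return reason = defective: defective == defective is true
  receipt or order number provided: no → false
  packaging opened: yes → true
  item price between 2038.62 USD and 2205.71 USD: 840.28 in [2038.62, 2205.71] is false
  NOT restocking fee paid: no → true
  NOT damaged in transit: yes → false
  NOT original tags attached: yes → false
  customer is a member: no → false
  item shows signs of use: no → false
  item marked final-sale: no → false
  item category ∈ {furniture, jewelry, perishable}: apparel is not in the set → false
  item category ∈ {apparel, furniture, jewelry, perishable}: apparel is in the set → true
  restocking fee paid: no → false
  return reason ∈ {defective, other, unwanted, wrong-item}: defective is in the set → true
Combine:
[1.1.1.1.2] true → false = false
[1.1.1.1.3] exactly-one(true, false) = true
[1.1.1.1.4] true OR false = true
[1.1.1.1] true OR false OR true OR true = true
[1.1.1.2.1.2] false → false (antecedent false ⇒ implication holds) = true
[1.1.1.2.1] false OR true = true
[1.1.1.2.2.1.1] exactly-one(false, false) = false
[1.1.1.2.2.1.2] true → false = false
[1.1.1.2.2.1] false OR false = false
[1.1.1.2.2] NOT false = true
[1.1.1.2] true AND true = true
[1.1.1] true → true = true
[1.1] NOT true = false
[1] NOT false = true
[2] exactly-one(true, false) = true
[root] true AND true = true
Overall: true → accepted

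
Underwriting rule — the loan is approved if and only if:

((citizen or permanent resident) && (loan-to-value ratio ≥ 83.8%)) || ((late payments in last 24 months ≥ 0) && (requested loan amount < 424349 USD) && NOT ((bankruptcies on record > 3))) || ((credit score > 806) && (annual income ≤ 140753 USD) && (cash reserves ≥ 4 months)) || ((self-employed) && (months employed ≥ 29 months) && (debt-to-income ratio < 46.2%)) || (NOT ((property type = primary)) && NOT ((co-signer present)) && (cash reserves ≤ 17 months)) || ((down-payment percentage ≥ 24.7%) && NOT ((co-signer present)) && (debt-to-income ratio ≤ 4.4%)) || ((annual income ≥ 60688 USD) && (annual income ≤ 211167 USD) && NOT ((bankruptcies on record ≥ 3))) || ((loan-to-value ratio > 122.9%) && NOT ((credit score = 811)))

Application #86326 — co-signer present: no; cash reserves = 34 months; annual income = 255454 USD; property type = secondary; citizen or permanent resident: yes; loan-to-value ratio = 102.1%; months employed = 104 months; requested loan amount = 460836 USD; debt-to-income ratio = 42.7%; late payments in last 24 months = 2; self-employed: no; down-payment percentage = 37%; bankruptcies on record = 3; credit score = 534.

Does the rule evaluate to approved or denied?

Atomic conditions:
  citizen or permanent resident: yes → true
  loan-to-value ratio ≥ 83.8%: 102.1 ≥ 83.8 is true
  late payments in last 24 months ≥ 0: 2 ≥ 0 is true
  requested loan amount < 424349 USD: 460836 < 424349 is false
  bankruptcies on record > 3: 3 > 3 is false
  credit score > 806: 534 > 806 is false
  annual income ≤ 140753 USD: 255454 ≤ 140753 is false
  cash reserves ≥ 4 months: 34 ≥ 4 is true
  self-employed: no → false
  months employed ≥ 29 months: 104 ≥ 29 is true
  debt-to-income ratio < 46.2%: 42.7 < 46.2 is true
  property type = primary: secondary == primary is false
  co-signer present: no → false
  cash reserves ≤ 17 months: 34 ≤ 17 is false
  down-payment percentage ≥ 24.7%: 37 ≥ 24.7 is true
  debt-to-income ratio ≤ 4.4%: 42.7 ≤ 4.4 is false
  annual income ≥ 60688 USD: 255454 ≥ 60688 is true
  annual income ≤ 211167 USD: 255454 ≤ 211167 is false
  bankruptcies on record ≥ 3: 3 ≥ 3 is true
  loan-to-value ratio > 122.9%: 102.1 > 122.9 is false
  credit score = 811: 534 == 811 is false
Combine:
[1] true AND true = true
[2.3] NOT false = true
[2] true AND false AND true = false
[3] false AND false AND true = false
[4] false AND true AND true = false
[5.1] NOT false = true
[5.2] NOT false = true
[5] true AND true AND false = false
[6.2] NOT false = true
[6] true AND true AND false = false
[7.3] NOT true = false
[7] true AND false AND false = false
[8.2] NOT false = true
[8] false AND true = false
[root] true OR false OR false OR false OR false OR false OR false OR false = true
Overall: true → approved

Approved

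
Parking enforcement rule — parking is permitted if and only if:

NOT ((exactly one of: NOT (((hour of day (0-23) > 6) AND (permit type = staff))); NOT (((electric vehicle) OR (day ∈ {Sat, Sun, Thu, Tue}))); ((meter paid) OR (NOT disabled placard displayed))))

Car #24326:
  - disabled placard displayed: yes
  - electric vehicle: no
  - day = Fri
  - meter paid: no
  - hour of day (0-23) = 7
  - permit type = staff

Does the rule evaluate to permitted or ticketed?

Atomic conditions:
  hour of day (0-23) > 6: 7 > 6 is true
  permit type = staff: staff == staff is true
  electric vehicle: no → false
  day ∈ {Sat, Sun, Thu, Tue}: Fri is not in the set → false
  meter paid: no → false
  NOT disabled placard displayed: yes → false
Combine:
[1.1.1] true AND true = true
[1.1] NOT true = false
[1.2.1] false OR false = false
[1.2] NOT false = true
[1.3] false OR false = false
[1] exactly-one(false, true, false) = true
[root] NOT true = false
Overall: false → ticketed

Ticketed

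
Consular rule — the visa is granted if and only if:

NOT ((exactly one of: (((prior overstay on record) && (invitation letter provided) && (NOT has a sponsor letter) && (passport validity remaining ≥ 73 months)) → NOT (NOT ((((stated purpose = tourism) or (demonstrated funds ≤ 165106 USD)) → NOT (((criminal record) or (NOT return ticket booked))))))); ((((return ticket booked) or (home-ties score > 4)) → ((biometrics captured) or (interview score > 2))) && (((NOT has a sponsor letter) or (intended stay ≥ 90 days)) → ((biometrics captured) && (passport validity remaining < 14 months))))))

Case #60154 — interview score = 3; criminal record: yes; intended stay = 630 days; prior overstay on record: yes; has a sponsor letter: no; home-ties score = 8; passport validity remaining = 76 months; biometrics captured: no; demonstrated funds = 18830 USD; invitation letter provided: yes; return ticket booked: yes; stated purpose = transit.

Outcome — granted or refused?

Granted

Atomic conditions:
  prior overstay on record: yes → true
  invitation letter provided: yes → true
  NOT has a sponsor letter: no → true
  passport validity remaining ≥ 73 months: 76 ≥ 73 is true
  stated purpose = tourism: transit == tourism is false
  demonstrated funds ≤ 165106 USD: 18830 ≤ 165106 is true
  criminal record: yes → true
  NOT return ticket booked: yes → false
  return ticket booked: yes → true
  home-ties score > 4: 8 > 4 is true
  biometrics captured: no → false
  interview score > 2: 3 > 2 is true
  intended stay ≥ 90 days: 630 ≥ 90 is true
  passport validity remaining < 14 months: 76 < 14 is false
Combine:
[1.1.1] true AND true AND true AND true = true
[1.1.2.1.1.1] false OR true = true
[1.1.2.1.1.2.1] true OR false = true
[1.1.2.1.1.2] NOT true = false
[1.1.2.1.1] true → false = false
[1.1.2.1] NOT false = true
[1.1.2] NOT true = false
[1.1] true → false = false
[1.2.1.1] true OR true = true
[1.2.1.2] false OR true = true
[1.2.1] true → true = true
[1.2.2.1] true OR true = true
[1.2.2.2] false AND false = false
[1.2.2] true → false = false
[1.2] true AND false = false
[1] exactly-one(false, false) = false
[root] NOT false = true
Overall: true → granted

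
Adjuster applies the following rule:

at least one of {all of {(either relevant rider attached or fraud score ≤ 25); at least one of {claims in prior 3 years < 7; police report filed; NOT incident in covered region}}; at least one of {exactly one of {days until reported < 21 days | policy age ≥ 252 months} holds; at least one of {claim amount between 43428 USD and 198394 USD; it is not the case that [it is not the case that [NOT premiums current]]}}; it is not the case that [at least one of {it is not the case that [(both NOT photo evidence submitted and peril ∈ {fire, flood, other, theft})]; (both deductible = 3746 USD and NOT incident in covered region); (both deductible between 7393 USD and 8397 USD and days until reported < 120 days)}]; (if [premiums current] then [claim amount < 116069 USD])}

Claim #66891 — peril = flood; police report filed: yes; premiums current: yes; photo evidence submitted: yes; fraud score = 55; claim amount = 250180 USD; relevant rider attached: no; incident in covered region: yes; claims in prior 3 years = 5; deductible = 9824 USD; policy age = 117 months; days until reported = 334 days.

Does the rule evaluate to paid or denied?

Denied

Atomic conditions:
  relevant rider attached: no → false
  fraud score ≤ 25: 55 ≤ 25 is false
  claims in prior 3 years < 7: 5 < 7 is true
  police report filed: yes → true
  NOT incident in covered region: yes → false
  days until reported < 21 days: 334 < 21 is false
  policy age ≥ 252 months: 117 ≥ 252 is false
  claim amount between 43428 USD and 198394 USD: 250180 in [43428, 198394] is false
  NOT premiums current: yes → false
  NOT photo evidence submitted: yes → false
  peril ∈ {fire, flood, other, theft}: flood is in the set → true
  deductible = 3746 USD: 9824 == 3746 is false
  deductible between 7393 USD and 8397 USD: 9824 in [7393, 8397] is false
  days until reported < 120 days: 334 < 120 is false
  premiums current: yes → true
  claim amount < 116069 USD: 250180 < 116069 is false
Combine:
[1.1] false OR false = false
[1.2] true OR true OR false = true
[1] false AND true = false
[2.1] exactly-one(false, false) = false
[2.2.2.1] NOT false = true
[2.2.2] NOT true = false
[2.2] false OR false = false
[2] false OR false = false
[3.1.1.1] false AND true = false
[3.1.1] NOT false = true
[3.1.2] false AND false = false
[3.1.3] false AND false = false
[3.1] true OR false OR false = true
[3] NOT true = false
[4] true → false = false
[root] false OR false OR false OR false = false
Overall: false → denied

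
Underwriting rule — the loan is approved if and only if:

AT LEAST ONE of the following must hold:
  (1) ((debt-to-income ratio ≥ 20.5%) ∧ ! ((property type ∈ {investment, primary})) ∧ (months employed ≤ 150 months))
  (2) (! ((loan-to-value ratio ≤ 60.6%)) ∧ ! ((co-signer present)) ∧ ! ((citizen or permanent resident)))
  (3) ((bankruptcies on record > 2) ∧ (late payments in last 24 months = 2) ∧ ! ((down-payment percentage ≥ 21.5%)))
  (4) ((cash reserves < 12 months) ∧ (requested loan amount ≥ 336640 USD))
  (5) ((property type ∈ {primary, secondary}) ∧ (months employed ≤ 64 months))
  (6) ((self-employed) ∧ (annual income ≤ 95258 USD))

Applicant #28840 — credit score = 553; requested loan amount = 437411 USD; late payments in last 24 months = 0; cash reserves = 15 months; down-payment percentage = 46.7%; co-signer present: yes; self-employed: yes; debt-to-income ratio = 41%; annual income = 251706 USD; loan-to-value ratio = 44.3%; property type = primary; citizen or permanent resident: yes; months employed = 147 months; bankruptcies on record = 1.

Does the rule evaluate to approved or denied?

Atomic conditions:
  debt-to-income ratio ≥ 20.5%: 41 ≥ 20.5 is true
  property type ∈ {investment, primary}: primary is in the set → true
  months employed ≤ 150 months: 147 ≤ 150 is true
  loan-to-value ratio ≤ 60.6%: 44.3 ≤ 60.6 is true
  co-signer present: yes → true
  citizen or permanent resident: yes → true
  bankruptcies on record > 2: 1 > 2 is false
  late payments in last 24 months = 2: 0 == 2 is false
  down-payment percentage ≥ 21.5%: 46.7 ≥ 21.5 is true
  cash reserves < 12 months: 15 < 12 is false
  requested loan amount ≥ 336640 USD: 437411 ≥ 336640 is true
  property type ∈ {primary, secondary}: primary is in the set → true
  months employed ≤ 64 months: 147 ≤ 64 is false
  self-employed: yes → true
  annual income ≤ 95258 USD: 251706 ≤ 95258 is false
Combine:
[1.2] NOT true = false
[1] true AND false AND true = false
[2.1] NOT true = false
[2.2] NOT true = false
[2.3] NOT true = false
[2] false AND false AND false = false
[3.3] NOT true = false
[3] false AND false AND false = false
[4] false AND true = false
[5] true AND false = false
[6] true AND false = false
[root] false OR false OR false OR false OR false OR false = false
Overall: false → denied

Denied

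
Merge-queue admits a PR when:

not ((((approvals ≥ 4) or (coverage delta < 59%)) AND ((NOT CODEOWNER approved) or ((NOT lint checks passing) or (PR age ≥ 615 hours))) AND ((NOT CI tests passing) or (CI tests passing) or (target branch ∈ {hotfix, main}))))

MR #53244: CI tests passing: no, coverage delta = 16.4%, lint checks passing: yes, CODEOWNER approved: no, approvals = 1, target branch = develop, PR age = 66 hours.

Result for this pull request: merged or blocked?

Blocked

Atomic conditions:
  approvals ≥ 4: 1 ≥ 4 is false
  coverage delta < 59%: 16.4 < 59 is true
  NOT CODEOWNER approved: no → true
  NOT lint checks passing: yes → false
  PR age ≥ 615 hours: 66 ≥ 615 is false
  NOT CI tests passing: no → true
  CI tests passing: no → false
  target branch ∈ {hotfix, main}: develop is not in the set → false
Combine:
[1.1] false OR true = true
[1.2.2] false OR false = false
[1.2] true OR false = true
[1.3] true OR false OR false = true
[1] true AND true AND true = true
[root] NOT true = false
Overall: false → blocked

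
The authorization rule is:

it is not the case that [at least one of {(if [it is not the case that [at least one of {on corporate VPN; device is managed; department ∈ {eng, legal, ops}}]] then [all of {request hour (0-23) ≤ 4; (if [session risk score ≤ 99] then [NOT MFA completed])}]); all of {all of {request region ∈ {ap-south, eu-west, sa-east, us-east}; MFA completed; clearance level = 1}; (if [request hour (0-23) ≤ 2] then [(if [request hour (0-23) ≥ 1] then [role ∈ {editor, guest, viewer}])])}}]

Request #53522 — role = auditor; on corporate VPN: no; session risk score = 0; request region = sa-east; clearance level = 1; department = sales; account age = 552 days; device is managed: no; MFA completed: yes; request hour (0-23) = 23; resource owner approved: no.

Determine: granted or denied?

Atomic conditions:
  on corporate VPN: no → false
  device is managed: no → false
  department ∈ {eng, legal, ops}: sales is not in the set → false
  request hour (0-23) ≤ 4: 23 ≤ 4 is false
  session risk score ≤ 99: 0 ≤ 99 is true
  NOT MFA completed: yes → false
  request region ∈ {ap-south, eu-west, sa-east, us-east}: sa-east is in the set → true
  MFA completed: yes → true
  clearance level = 1: 1 == 1 is true
  request hour (0-23) ≤ 2: 23 ≤ 2 is false
  request hour (0-23) ≥ 1: 23 ≥ 1 is true
  role ∈ {editor, guest, viewer}: auditor is not in the set → false
Combine:
[1.1.1.1] false OR false OR false = false
[1.1.1] NOT false = true
[1.1.2.2] true → false = false
[1.1.2] false AND false = false
[1.1] true → false = false
[1.2.1] true AND true AND true = true
[1.2.2.2] true → false = false
[1.2.2] false → false (antecedent false ⇒ implication holds) = true
[1.2] true AND true = true
[1] false OR true = true
[root] NOT true = false
Overall: false → denied

Denied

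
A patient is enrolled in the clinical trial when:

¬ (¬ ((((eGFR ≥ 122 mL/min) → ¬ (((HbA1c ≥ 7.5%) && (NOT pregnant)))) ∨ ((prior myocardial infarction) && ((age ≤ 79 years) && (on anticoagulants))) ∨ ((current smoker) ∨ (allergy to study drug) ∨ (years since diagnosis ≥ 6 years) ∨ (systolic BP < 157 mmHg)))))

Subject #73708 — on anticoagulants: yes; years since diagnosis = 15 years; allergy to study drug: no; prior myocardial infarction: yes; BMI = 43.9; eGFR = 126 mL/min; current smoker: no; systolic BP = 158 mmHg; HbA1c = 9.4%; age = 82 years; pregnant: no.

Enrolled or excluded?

Enrolled

Atomic conditions:
  eGFR ≥ 122 mL/min: 126 ≥ 122 is true
  HbA1c ≥ 7.5%: 9.4 ≥ 7.5 is true
  NOT pregnant: no → true
  prior myocardial infarction: yes → true
  age ≤ 79 years: 82 ≤ 79 is false
  on anticoagulants: yes → true
  current smoker: no → false
  allergy to study drug: no → false
  years since diagnosis ≥ 6 years: 15 ≥ 6 is true
  systolic BP < 157 mmHg: 158 < 157 is false
Combine:
[1.1.1.2.1] true AND true = true
[1.1.1.2] NOT true = false
[1.1.1] true → false = false
[1.1.2.2] false AND true = false
[1.1.2] true AND false = false
[1.1.3] false OR false OR true OR false = true
[1.1] false OR false OR true = true
[1] NOT true = false
[root] NOT false = true
Overall: true → enrolled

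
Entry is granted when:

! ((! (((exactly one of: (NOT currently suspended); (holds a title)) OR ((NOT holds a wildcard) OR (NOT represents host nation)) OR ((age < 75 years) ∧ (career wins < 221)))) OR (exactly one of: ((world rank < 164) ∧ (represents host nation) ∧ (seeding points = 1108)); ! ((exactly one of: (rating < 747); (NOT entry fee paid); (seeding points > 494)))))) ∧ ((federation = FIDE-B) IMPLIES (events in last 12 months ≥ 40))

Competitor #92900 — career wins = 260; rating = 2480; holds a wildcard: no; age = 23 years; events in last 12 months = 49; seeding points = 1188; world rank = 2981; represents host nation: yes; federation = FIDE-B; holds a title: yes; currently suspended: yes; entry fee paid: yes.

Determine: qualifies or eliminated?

Qualifies

Atomic conditions:
  NOT currently suspended: yes → false
  holds a title: yes → true
  NOT holds a wildcard: no → true
  NOT represents host nation: yes → false
  age < 75 years: 23 < 75 is true
  career wins < 221: 260 < 221 is false
  world rank < 164: 2981 < 164 is false
  represents host nation: yes → true
  seeding points = 1108: 1188 == 1108 is false
  rating < 747: 2480 < 747 is false
  NOT entry fee paid: yes → false
  seeding points > 494: 1188 > 494 is true
  federation = FIDE-B: FIDE-B == FIDE-B is true
  events in last 12 months ≥ 40: 49 ≥ 40 is true
Combine:
[1.1.1.1.1] exactly-one(false, true) = true
[1.1.1.1.2] true OR false = true
[1.1.1.1.3] true AND false = false
[1.1.1.1] true OR true OR false = true
[1.1.1] NOT true = false
[1.1.2.1] false AND true AND false = false
[1.1.2.2.1] exactly-one(false, false, true) = true
[1.1.2.2] NOT true = false
[1.1.2] exactly-one(false, false) = false
[1.1] false OR false = false
[1] NOT false = true
[2] true → true = true
[root] true AND true = true
Overall: true → qualifies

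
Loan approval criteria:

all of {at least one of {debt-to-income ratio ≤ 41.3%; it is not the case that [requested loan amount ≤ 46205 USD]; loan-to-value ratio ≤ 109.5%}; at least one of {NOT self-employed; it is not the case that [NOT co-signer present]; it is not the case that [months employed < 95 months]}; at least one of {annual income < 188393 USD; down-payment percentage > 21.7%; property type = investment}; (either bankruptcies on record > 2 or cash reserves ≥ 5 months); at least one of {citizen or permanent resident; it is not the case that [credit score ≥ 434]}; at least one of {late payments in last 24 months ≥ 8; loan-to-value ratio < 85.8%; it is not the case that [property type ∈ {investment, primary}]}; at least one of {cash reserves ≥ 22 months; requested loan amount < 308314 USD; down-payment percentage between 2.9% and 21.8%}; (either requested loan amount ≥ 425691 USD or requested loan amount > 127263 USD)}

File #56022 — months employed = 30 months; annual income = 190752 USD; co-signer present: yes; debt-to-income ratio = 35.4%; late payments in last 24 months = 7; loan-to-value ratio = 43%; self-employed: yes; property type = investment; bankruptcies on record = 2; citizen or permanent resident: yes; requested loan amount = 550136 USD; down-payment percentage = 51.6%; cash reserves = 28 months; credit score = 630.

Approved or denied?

Atomic conditions:
  debt-to-income ratio ≤ 41.3%: 35.4 ≤ 41.3 is true
  requested loan amount ≤ 46205 USD: 550136 ≤ 46205 is false
  loan-to-value ratio ≤ 109.5%: 43 ≤ 109.5 is true
  NOT self-employed: yes → false
  NOT co-signer present: yes → false
  months employed < 95 months: 30 < 95 is true
  annual income < 188393 USD: 190752 < 188393 is false
  down-payment percentage > 21.7%: 51.6 > 21.7 is true
  property type = investment: investment == investment is true
  bankruptcies on record > 2: 2 > 2 is false
  cash reserves ≥ 5 months: 28 ≥ 5 is true
  citizen or permanent resident: yes → true
  credit score ≥ 434: 630 ≥ 434 is true
  late payments in last 24 months ≥ 8: 7 ≥ 8 is false
  loan-to-value ratio < 85.8%: 43 < 85.8 is true
  property type ∈ {investment, primary}: investment is in the set → true
  cash reserves ≥ 22 months: 28 ≥ 22 is true
  requested loan amount < 308314 USD: 550136 < 308314 is false
  down-payment percentage between 2.9% and 21.8%: 51.6 in [2.9, 21.8] is false
  requested loan amount ≥ 425691 USD: 550136 ≥ 425691 is true
  requested loan amount > 127263 USD: 550136 > 127263 is true
Combine:
[1.2] NOT false = true
[1] true OR true OR true = true
[2.2] NOT false = true
[2.3] NOT true = false
[2] false OR true OR false = true
[3] false OR true OR true = true
[4] false OR true = true
[5.2] NOT true = false
[5] true OR false = true
[6.3] NOT true = false
[6] false OR true OR false = true
[7] true OR false OR false = true
[8] true OR true = true
[root] true AND true AND true AND true AND true AND true AND true AND true = true
Overall: true → approved

Approved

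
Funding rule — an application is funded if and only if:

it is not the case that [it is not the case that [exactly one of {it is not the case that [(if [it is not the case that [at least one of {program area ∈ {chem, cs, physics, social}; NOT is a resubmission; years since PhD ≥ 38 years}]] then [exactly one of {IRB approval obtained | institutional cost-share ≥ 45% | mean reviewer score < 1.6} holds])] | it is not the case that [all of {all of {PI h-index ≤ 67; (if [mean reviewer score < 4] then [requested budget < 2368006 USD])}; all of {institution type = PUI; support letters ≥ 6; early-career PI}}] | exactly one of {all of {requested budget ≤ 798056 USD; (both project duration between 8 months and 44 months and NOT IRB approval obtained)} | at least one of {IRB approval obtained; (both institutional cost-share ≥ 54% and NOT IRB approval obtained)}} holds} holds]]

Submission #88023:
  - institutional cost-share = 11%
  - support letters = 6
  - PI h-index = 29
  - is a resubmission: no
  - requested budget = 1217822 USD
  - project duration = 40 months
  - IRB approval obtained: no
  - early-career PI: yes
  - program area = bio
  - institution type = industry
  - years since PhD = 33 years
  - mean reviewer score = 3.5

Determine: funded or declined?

Funded

Atomic conditions:
  program area ∈ {chem, cs, physics, social}: bio is not in the set → false
  NOT is a resubmission: no → true
  years since PhD ≥ 38 years: 33 ≥ 38 is false
  IRB approval obtained: no → false
  institutional cost-share ≥ 45%: 11 ≥ 45 is false
  mean reviewer score < 1.6: 3.5 < 1.6 is false
  PI h-index ≤ 67: 29 ≤ 67 is true
  mean reviewer score < 4: 3.5 < 4 is true
  requested budget < 2368006 USD: 1217822 < 2368006 is true
  institution type = PUI: industry == PUI is false
  support letters ≥ 6: 6 ≥ 6 is true
  early-career PI: yes → true
  requested budget ≤ 798056 USD: 1217822 ≤ 798056 is false
  project duration between 8 months and 44 months: 40 in [8, 44] is true
  NOT IRB approval obtained: no → true
  institutional cost-share ≥ 54%: 11 ≥ 54 is false
Combine:
[1.1.1.1.1.1] false OR true OR false = true
[1.1.1.1.1] NOT true = false
[1.1.1.1.2] exactly-one(false, false, false) = false
[1.1.1.1] false → false (antecedent false ⇒ implication holds) = true
[1.1.1] NOT true = false
[1.1.2.1.1.2] true → true = true
[1.1.2.1.1] true AND true = true
[1.1.2.1.2] false AND true AND true = false
[1.1.2.1] true AND false = false
[1.1.2] NOT false = true
[1.1.3.1.2] true AND true = true
[1.1.3.1] false AND true = false
[1.1.3.2.2] false AND true = false
[1.1.3.2] false OR false = false
[1.1.3] exactly-one(false, false) = false
[1.1] exactly-one(false, true, false) = true
[1] NOT true = false
[root] NOT false = true
Overall: true → funded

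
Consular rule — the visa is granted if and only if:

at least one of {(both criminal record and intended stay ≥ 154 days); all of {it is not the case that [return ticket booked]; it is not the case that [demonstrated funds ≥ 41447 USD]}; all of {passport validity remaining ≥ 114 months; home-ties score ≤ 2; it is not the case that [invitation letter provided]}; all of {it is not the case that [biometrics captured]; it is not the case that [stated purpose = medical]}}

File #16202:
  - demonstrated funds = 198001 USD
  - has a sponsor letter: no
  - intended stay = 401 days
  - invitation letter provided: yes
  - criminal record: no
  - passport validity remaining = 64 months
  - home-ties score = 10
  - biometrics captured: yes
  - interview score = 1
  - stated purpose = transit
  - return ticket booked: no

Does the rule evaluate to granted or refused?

Refused

Atomic conditions:
  criminal record: no → false
  intended stay ≥ 154 days: 401 ≥ 154 is true
  return ticket booked: no → false
  demonstrated funds ≥ 41447 USD: 198001 ≥ 41447 is true
  passport validity remaining ≥ 114 months: 64 ≥ 114 is false
  home-ties score ≤ 2: 10 ≤ 2 is false
  invitation letter provided: yes → true
  biometrics captured: yes → true
  stated purpose = medical: transit == medical is false
Combine:
[1] false AND true = false
[2.1] NOT false = true
[2.2] NOT true = false
[2] true AND false = false
[3.3] NOT true = false
[3] false AND false AND false = false
[4.1] NOT true = false
[4.2] NOT false = true
[4] false AND true = false
[root] false OR false OR false OR false = false
Overall: false → refused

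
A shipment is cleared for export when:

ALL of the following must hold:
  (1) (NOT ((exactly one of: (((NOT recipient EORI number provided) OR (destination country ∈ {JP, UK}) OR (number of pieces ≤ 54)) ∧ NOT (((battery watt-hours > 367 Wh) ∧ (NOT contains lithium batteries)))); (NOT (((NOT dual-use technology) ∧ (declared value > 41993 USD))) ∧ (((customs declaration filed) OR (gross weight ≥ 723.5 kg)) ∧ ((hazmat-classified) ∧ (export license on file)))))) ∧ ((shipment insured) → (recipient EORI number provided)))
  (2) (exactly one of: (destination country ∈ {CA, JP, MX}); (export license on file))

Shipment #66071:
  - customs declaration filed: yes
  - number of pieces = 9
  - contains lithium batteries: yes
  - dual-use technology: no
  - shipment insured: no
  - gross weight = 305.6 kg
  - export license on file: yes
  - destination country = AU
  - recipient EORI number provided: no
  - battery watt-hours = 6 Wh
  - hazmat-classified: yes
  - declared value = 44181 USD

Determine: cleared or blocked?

Atomic conditions:
  NOT recipient EORI number provided: no → true
  destination country ∈ {JP, UK}: AU is not in the set → false
  number of pieces ≤ 54: 9 ≤ 54 is true
  battery watt-hours > 367 Wh: 6 > 367 is false
  NOT contains lithium batteries: yes → false
  NOT dual-use technology: no → true
  declared value > 41993 USD: 44181 > 41993 is true
  customs declaration filed: yes → true
  gross weight ≥ 723.5 kg: 305.6 ≥ 723.5 is false
  hazmat-classified: yes → true
  export license on file: yes → true
  shipment insured: no → false
  recipient EORI number provided: no → false
  destination country ∈ {CA, JP, MX}: AU is not in the set → false
Combine:
[1.1.1.1.1] true OR false OR true = true
[1.1.1.1.2.1] false AND false = false
[1.1.1.1.2] NOT false = true
[1.1.1.1] true AND true = true
[1.1.1.2.1.1] true AND true = true
[1.1.1.2.1] NOT true = false
[1.1.1.2.2.1] true OR false = true
[1.1.1.2.2.2] true AND true = true
[1.1.1.2.2] true AND true = true
[1.1.1.2] false AND true = false
[1.1.1] exactly-one(true, false) = true
[1.1] NOT true = false
[1.2] false → false (antecedent false ⇒ implication holds) = true
[1] false AND true = false
[2] exactly-one(false, true) = true
[root] false AND true = false
Overall: false → blocked

Blocked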